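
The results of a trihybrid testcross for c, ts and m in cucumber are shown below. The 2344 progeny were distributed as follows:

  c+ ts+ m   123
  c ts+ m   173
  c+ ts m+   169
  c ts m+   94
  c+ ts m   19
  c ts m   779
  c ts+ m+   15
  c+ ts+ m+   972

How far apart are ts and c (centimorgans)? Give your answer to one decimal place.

The two most frequent reciprocal classes, c+ ts+ m+ and c ts m, are the parental types, so the F1 was c+ ts+ m+ / c ts m.
The two rarest classes, c ts+ m+ and c+ ts m, are the double crossovers. Comparing them with the parentals, only the c allele has switched, so c is the middle locus and the order is m – c – ts.
Crossovers in the c–ts interval produce the single-crossover classes c+ ts m+ and c ts+ m (169 + 173 = 342) plus the double crossovers (34).
RF(c–ts) = (342 + 34) / 2344 = 376/2344 = 0.1604 → 16.0 centimorgans.

16.0 centimorgans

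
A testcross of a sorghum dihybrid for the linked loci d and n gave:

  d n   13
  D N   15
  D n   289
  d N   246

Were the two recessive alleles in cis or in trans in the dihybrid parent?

trans

The two most frequent classes are D n (289) and d N (246); these are the parental (non-recombinant) types.
So the F1 carried D n on one chromosome and d N on the other — the recessive alleles are on opposite chromosomes (trans / repulsion).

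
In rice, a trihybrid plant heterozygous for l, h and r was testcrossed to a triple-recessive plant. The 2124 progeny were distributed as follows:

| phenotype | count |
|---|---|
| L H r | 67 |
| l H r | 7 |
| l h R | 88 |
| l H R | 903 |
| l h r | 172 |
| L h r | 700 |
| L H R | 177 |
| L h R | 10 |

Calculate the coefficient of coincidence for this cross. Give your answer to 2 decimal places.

The two most frequent reciprocal classes, L h r and l H R, are the parental types, so the F1 was L h r / l H R.
The two rarest classes, L h R and l H r, are the double crossovers. Comparing them with the parentals, only the r allele has switched, so r is the middle locus and the order is l – r – h.
l–r: (349 + 17)/2124 = 0.1723; r–h: (155 + 17)/2124 = 0.0810.
Expected DCO frequency = 0.1723 × 0.0810 ≈ 0.01396; observed = 17/2124 ≈ 0.00800.
Coefficient of coincidence = 0.00800/0.01396 ≈ 0.57.

0.57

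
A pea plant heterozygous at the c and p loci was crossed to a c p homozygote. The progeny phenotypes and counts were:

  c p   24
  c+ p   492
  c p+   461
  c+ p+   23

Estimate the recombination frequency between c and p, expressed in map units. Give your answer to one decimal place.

4.7 map units

The two most frequent classes, c+ p (492) and c p+ (461), are the parental types, so the F1 was c+ p / c p+.
The recombinant classes are c+ p+ and c p: 23 + 24 = 47.
Recombination frequency = 47/1000 = 0.0470 ≈ 4.7%, i.e. 4.7 map units.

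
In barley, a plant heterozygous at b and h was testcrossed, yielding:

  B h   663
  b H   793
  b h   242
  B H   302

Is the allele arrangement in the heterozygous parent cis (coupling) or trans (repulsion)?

trans

The two most frequent classes are B h (663) and b H (793); these are the parental (non-recombinant) types.
So the F1 carried B h on one chromosome and b H on the other — the recessive alleles are on opposite chromosomes (trans / repulsion).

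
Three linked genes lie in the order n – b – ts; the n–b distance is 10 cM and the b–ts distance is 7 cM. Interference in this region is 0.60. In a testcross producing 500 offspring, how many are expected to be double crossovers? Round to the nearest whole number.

Map distances give recombination frequencies of 0.100 and 0.070 for the two intervals.
With interference 0.60 (so coincidence = 0.40), expected double-crossover frequency = 0.100 × 0.070 × 0.40 = 0.00280.
Expected number = 0.00280 × 500 = 1.40 ≈ 1.

1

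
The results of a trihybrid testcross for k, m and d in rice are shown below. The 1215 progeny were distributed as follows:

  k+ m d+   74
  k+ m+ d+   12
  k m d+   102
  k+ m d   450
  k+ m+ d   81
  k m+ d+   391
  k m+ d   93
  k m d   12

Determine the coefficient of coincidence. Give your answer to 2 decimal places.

The two most frequent reciprocal classes, k+ m d and k m+ d+, are the parental types, so the F1 was k+ m d / k m+ d+.
The two rarest classes, k m d and k+ m+ d+, are the double crossovers. Comparing them with the parentals, only the k allele has switched, so k is the middle locus and the order is d – k – m.
d–k: (167 + 24)/1215 = 0.1572; k–m: (183 + 24)/1215 = 0.1704.
Expected DCO frequency = 0.1572 × 0.1704 ≈ 0.02679; observed = 24/1215 ≈ 0.01975.
Coefficient of coincidence = 0.01975/0.02679 ≈ 0.74.

0.74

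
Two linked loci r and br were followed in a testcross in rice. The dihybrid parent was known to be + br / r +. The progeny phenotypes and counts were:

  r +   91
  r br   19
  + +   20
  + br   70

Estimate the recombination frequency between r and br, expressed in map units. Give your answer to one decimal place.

The recombinant classes are + + and r br: 20 + 19 = 39.
Recombination frequency = 39/200 = 0.1950 ≈ 19.5%, i.e. 19.5 map units.

19.5 map units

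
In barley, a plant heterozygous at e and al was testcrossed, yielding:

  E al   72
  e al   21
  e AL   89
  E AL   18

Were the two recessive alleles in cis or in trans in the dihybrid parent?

The two most frequent classes are E al (72) and e AL (89); these are the parental (non-recombinant) types.
So the F1 carried E al on one chromosome and e AL on the other — the recessive alleles are on opposite chromosomes (trans / repulsion).

trans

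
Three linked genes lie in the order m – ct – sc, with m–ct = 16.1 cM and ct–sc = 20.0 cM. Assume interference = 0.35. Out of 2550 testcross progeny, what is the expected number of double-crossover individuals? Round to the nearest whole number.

53

Map distances give recombination frequencies of 0.161 and 0.200 for the two intervals.
With interference 0.35 (so coincidence = 0.65), expected double-crossover frequency = 0.161 × 0.200 × 0.65 = 0.02093.
Expected number = 0.02093 × 2550 = 53.37 ≈ 53.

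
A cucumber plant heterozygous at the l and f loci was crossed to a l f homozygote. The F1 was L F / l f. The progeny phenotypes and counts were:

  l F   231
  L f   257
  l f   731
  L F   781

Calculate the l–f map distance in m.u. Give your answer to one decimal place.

The recombinant classes are L f and l F: 257 + 231 = 488.
Recombination frequency = 488/2000 = 0.2440 ≈ 24.4%, i.e. 24.4 m.u.

24.4 m.u.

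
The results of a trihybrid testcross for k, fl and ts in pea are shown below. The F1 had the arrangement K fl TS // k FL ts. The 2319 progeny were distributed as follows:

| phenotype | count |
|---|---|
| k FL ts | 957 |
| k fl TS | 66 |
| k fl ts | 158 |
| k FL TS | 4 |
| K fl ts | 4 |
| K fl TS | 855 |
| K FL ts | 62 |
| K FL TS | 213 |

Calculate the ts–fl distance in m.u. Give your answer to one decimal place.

16.3 m.u.

The two rarest classes, K fl ts and k FL TS, are the double crossovers. Comparing them with the parentals, only the ts allele has switched, so ts is the middle locus and the order is k – ts – fl.
Crossovers in the ts–fl interval produce the single-crossover classes K FL TS and k fl ts (213 + 158 = 371) plus the double crossovers (8).
RF(ts–fl) = (371 + 8) / 2319 = 379/2319 = 0.1634 → 16.3 m.u.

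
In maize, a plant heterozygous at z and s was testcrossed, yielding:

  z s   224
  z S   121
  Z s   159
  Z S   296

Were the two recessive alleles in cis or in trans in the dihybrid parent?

cis

The two most frequent classes are Z S (296) and z s (224); these are the parental (non-recombinant) types.
So the F1 carried Z S on one chromosome and z s on the other — the recessive alleles are on the same chromosome (cis / coupling).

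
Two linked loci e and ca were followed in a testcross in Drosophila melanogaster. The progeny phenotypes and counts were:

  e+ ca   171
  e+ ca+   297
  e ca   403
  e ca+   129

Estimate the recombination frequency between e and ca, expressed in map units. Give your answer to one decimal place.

30.0 map units

The two most frequent classes, e+ ca+ (297) and e ca (403), are the parental types, so the F1 was e+ ca+ / e ca.
The recombinant classes are e+ ca and e ca+: 171 + 129 = 300.
Recombination frequency = 300/1000 = 0.3000 ≈ 30.0%, i.e. 30.0 map units.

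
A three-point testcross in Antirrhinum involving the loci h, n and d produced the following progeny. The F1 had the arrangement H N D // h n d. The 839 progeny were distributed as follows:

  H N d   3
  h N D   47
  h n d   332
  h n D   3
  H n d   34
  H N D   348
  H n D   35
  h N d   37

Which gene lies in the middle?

The two rarest classes, H N d and h n D, are the double crossovers. Comparing them with the parentals, only the d allele has switched, so d is the middle locus and the order is h – d – n.

d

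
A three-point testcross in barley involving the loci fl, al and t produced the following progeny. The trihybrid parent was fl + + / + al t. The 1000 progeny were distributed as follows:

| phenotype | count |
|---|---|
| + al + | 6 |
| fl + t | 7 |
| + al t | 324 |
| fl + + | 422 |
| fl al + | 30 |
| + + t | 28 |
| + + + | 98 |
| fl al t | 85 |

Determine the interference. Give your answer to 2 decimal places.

0.07

The two rarest classes, fl + t and + al +, are the double crossovers. Comparing them with the parentals, only the t allele has switched, so t is the middle locus and the order is fl – t – al.
fl–t: (183 + 13)/1000 = 0.1960; t–al: (58 + 13)/1000 = 0.0710.
Expected DCO frequency = 0.1960 × 0.0710 ≈ 0.01392; observed = 13/1000 ≈ 0.01300.
Coefficient of coincidence = 0.01300/0.01392 ≈ 0.93; interference = 1 − 0.93 = 0.07.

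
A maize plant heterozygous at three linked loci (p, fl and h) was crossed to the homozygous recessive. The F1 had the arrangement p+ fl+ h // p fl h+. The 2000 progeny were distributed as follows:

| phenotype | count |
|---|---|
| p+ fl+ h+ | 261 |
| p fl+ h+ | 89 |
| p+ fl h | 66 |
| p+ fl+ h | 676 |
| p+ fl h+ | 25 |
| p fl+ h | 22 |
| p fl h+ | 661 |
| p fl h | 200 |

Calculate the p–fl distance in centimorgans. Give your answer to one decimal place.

The two rarest classes, p fl+ h and p+ fl h+, are the double crossovers. Comparing them with the parentals, only the p allele has switched, so p is the middle locus and the order is h – p – fl.
Crossovers in the p–fl interval produce the single-crossover classes p+ fl h and p fl+ h+ (66 + 89 = 155) plus the double crossovers (47).
RF(p–fl) = (155 + 47) / 2000 = 202/2000 = 0.1010 → 10.1 centimorgans.

10.1 centimorgans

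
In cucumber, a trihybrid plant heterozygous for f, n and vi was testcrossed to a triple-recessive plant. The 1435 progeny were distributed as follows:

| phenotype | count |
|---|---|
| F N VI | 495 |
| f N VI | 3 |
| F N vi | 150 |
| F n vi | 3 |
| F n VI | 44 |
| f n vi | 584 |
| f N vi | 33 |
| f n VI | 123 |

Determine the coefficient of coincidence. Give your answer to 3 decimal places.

0.372

The two most frequent reciprocal classes, F N VI and f n vi, are the parental types, so the F1 was F N VI / f n vi.
The two rarest classes, f N VI and F n vi, are the double crossovers. Comparing them with the parentals, only the f allele has switched, so f is the middle locus and the order is vi – f – n.
vi–f: (273 + 6)/1435 = 0.1944; f–n: (77 + 6)/1435 = 0.0578.
Expected DCO frequency = 0.1944 × 0.0578 ≈ 0.01124; observed = 6/1435 ≈ 0.00418.
Coefficient of coincidence = 0.00418/0.01124 ≈ 0.372.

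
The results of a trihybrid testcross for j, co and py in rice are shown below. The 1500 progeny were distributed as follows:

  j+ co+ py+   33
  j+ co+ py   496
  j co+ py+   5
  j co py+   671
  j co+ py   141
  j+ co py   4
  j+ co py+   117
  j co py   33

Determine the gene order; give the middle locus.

The two most frequent reciprocal classes, j+ co+ py and j co py+, are the parental types, so the F1 was j+ co+ py / j co py+.
The two rarest classes, j+ co py and j co+ py+, are the double crossovers. Comparing them with the parentals, only the co allele has switched, so co is the middle locus and the order is j – co – py.

co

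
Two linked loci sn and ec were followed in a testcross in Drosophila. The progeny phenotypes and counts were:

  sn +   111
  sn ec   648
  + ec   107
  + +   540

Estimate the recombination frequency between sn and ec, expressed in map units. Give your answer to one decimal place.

The two most frequent classes, + + (540) and sn ec (648), are the parental types, so the F1 was + + / sn ec.
The recombinant classes are + ec and sn +: 107 + 111 = 218.
Recombination frequency = 218/1406 = 0.1550 ≈ 15.5%, i.e. 15.5 map units.

15.5 map units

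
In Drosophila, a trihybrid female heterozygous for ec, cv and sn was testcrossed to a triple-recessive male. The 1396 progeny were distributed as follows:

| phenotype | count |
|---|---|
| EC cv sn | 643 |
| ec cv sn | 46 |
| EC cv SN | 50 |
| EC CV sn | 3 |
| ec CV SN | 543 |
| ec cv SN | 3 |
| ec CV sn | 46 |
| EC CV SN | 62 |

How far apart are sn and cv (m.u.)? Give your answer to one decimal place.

7.3 m.u.

The two most frequent reciprocal classes, ec CV SN and EC cv sn, are the parental types, so the F1 was ec CV SN / EC cv sn.
The two rarest classes, ec cv SN and EC CV sn, are the double crossovers. Comparing them with the parentals, only the cv allele has switched, so cv is the middle locus and the order is ec – cv – sn.
Crossovers in the cv–sn interval produce the single-crossover classes ec CV sn and EC cv SN (46 + 50 = 96) plus the double crossovers (6).
RF(cv–sn) = (96 + 6) / 1396 = 102/1396 = 0.0731 → 7.3 m.u.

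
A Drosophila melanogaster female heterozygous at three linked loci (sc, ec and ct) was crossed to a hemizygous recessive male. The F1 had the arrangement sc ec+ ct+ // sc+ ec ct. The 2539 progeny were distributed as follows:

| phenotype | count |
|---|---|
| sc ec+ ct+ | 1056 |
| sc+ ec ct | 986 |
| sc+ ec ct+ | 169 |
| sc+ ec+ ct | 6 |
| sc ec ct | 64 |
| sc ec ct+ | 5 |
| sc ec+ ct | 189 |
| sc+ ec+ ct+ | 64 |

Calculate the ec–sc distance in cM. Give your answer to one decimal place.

The two rarest classes, sc ec ct+ and sc+ ec+ ct, are the double crossovers. Comparing them with the parentals, only the ec allele has switched, so ec is the middle locus and the order is ct – ec – sc.
Crossovers in the ec–sc interval produce the single-crossover classes sc+ ec+ ct+ and sc ec ct (64 + 64 = 128) plus the double crossovers (11).
RF(ec–sc) = (128 + 11) / 2539 = 139/2539 = 0.0547 → 5.5 cM.

5.5 cM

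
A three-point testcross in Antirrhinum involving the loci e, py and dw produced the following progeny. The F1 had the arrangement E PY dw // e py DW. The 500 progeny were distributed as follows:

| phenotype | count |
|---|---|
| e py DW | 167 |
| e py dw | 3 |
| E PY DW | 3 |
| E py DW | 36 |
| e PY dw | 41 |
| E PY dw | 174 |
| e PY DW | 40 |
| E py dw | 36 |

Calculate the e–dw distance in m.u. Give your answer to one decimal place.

The two rarest classes, E PY DW and e py dw, are the double crossovers. Comparing them with the parentals, only the dw allele has switched, so dw is the middle locus and the order is e – dw – py.
Crossovers in the e–dw interval produce the single-crossover classes e PY dw and E py DW (41 + 36 = 77) plus the double crossovers (6).
RF(e–dw) = (77 + 6) / 500 = 83/500 = 0.1660 → 16.6 m.u.

16.6 m.u.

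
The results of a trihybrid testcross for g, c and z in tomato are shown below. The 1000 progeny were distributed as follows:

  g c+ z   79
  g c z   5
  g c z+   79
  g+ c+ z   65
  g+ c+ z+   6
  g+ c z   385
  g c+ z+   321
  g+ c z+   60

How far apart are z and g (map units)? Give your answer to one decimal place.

15.0 map units

The two most frequent reciprocal classes, g c+ z+ and g+ c z, are the parental types, so the F1 was g c+ z+ / g+ c z.
The two rarest classes, g+ c+ z+ and g c z, are the double crossovers. Comparing them with the parentals, only the g allele has switched, so g is the middle locus and the order is z – g – c.
Crossovers in the z–g interval produce the single-crossover classes g c+ z and g+ c z+ (79 + 60 = 139) plus the double crossovers (11).
RF(z–g) = (139 + 11) / 1000 = 150/1000 = 0.1500 → 15.0 map units.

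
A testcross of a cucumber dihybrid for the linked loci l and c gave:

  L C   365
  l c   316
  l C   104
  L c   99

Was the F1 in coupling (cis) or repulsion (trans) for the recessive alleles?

cis

The two most frequent classes are L C (365) and l c (316); these are the parental (non-recombinant) types.
So the F1 carried L C on one chromosome and l c on the other — the recessive alleles are on the same chromosome (cis / coupling).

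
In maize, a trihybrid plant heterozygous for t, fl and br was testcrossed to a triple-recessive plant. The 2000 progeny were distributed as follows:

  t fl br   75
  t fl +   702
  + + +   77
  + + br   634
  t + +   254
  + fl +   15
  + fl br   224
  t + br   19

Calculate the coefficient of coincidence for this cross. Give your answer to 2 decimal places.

0.71

The two most frequent reciprocal classes, + + br and t fl +, are the parental types, so the F1 was + + br / t fl +.
The two rarest classes, t + br and + fl +, are the double crossovers. Comparing them with the parentals, only the t allele has switched, so t is the middle locus and the order is fl – t – br.
fl–t: (478 + 34)/2000 = 0.2560; t–br: (152 + 34)/2000 = 0.0930.
Expected DCO frequency = 0.2560 × 0.0930 ≈ 0.02381; observed = 34/2000 ≈ 0.01700.
Coefficient of coincidence = 0.01700/0.02381 ≈ 0.71.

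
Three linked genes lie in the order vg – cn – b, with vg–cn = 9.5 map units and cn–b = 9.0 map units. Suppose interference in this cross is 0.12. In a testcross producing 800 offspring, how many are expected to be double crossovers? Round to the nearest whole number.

6

Map distances give recombination frequencies of 0.095 and 0.090 for the two intervals.
With interference 0.12 (so coincidence = 0.88), expected double-crossover frequency = 0.095 × 0.090 × 0.88 = 0.00752.
Expected number = 0.00752 × 800 = 6.02 ≈ 6.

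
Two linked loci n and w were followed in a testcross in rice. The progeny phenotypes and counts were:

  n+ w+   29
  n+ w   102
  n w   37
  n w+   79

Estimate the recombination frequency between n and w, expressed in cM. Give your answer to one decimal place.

The two most frequent classes, n+ w (102) and n w+ (79), are the parental types, so the F1 was n+ w / n w+.
The recombinant classes are n+ w+ and n w: 29 + 37 = 66.
Recombination frequency = 66/247 = 0.2672 ≈ 26.7%, i.e. 26.7 cM.

26.7 cM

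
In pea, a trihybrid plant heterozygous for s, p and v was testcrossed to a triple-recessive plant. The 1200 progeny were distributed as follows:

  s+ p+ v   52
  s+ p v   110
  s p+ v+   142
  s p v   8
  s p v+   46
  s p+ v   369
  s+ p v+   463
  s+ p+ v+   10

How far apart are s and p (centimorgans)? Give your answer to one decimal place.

9.7 centimorgans

The two most frequent reciprocal classes, s+ p v+ and s p+ v, are the parental types, so the F1 was s+ p v+ / s p+ v.
The two rarest classes, s+ p+ v+ and s p v, are the double crossovers. Comparing them with the parentals, only the p allele has switched, so p is the middle locus and the order is s – p – v.
Crossovers in the s–p interval produce the single-crossover classes s p v+ and s+ p+ v (46 + 52 = 98) plus the double crossovers (18).
RF(s–p) = (98 + 18) / 1200 = 116/1200 = 0.0967 → 9.7 centimorgans.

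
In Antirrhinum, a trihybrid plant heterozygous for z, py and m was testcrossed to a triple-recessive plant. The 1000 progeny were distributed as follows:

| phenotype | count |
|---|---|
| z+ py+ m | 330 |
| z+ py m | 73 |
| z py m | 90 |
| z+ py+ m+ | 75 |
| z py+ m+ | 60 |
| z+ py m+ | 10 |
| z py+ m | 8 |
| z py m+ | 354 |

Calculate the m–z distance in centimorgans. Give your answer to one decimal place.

18.3 centimorgans

The two most frequent reciprocal classes, z+ py+ m and z py m+, are the parental types, so the F1 was z+ py+ m / z py m+.
The two rarest classes, z py+ m and z+ py m+, are the double crossovers. Comparing them with the parentals, only the z allele has switched, so z is the middle locus and the order is m – z – py.
Crossovers in the m–z interval produce the single-crossover classes z+ py+ m+ and z py m (75 + 90 = 165) plus the double crossovers (18).
RF(m–z) = (165 + 18) / 1000 = 183/1000 = 0.1830 → 18.3 centimorgans.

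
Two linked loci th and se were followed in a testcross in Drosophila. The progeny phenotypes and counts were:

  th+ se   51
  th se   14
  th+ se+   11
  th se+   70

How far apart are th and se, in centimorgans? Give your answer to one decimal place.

The two most frequent classes, th+ se (51) and th se+ (70), are the parental types, so the F1 was th+ se / th se+.
The recombinant classes are th+ se+ and th se: 11 + 14 = 25.
Recombination frequency = 25/146 = 0.1712 ≈ 17.1%, i.e. 17.1 centimorgans.

17.1 centimorgans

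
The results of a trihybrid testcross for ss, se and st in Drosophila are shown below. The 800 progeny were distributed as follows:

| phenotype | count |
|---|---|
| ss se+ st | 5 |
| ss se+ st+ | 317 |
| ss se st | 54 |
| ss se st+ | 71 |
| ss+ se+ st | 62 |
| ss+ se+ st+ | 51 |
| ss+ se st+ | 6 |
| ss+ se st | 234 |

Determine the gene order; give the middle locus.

st

The two most frequent reciprocal classes, ss+ se st and ss se+ st+, are the parental types, so the F1 was ss+ se st / ss se+ st+.
The two rarest classes, ss+ se st+ and ss se+ st, are the double crossovers. Comparing them with the parentals, only the st allele has switched, so st is the middle locus and the order is ss – st – se.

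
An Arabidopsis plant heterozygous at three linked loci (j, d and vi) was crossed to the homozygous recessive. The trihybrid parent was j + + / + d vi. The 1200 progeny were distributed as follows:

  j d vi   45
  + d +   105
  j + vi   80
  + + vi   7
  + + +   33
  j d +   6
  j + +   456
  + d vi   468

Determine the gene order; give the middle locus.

d

The two rarest classes, j d + and + + vi, are the double crossovers. Comparing them with the parentals, only the d allele has switched, so d is the middle locus and the order is vi – d – j.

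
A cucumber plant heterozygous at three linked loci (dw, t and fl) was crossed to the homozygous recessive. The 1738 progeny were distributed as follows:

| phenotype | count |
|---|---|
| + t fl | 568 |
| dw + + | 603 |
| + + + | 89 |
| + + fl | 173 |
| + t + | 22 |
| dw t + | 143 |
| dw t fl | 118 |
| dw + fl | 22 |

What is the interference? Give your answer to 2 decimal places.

0.15

The two most frequent reciprocal classes, + t fl and dw + +, are the parental types, so the F1 was + t fl / dw + +.
The two rarest classes, + t + and dw + fl, are the double crossovers. Comparing them with the parentals, only the fl allele has switched, so fl is the middle locus and the order is dw – fl – t.
dw–fl: (207 + 44)/1738 = 0.1444; fl–t: (316 + 44)/1738 = 0.2071.
Expected DCO frequency = 0.1444 × 0.2071 ≈ 0.02991; observed = 44/1738 ≈ 0.02532.
Coefficient of coincidence = 0.02532/0.02991 ≈ 0.85; interference = 1 − 0.85 = 0.15.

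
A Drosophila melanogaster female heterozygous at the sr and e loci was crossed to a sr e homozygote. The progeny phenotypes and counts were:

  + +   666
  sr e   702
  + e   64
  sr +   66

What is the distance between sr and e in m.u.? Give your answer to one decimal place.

8.7 m.u.

The two most frequent classes, + + (666) and sr e (702), are the parental types, so the F1 was + + / sr e.
The recombinant classes are + e and sr +: 64 + 66 = 130.
Recombination frequency = 130/1498 = 0.0868 ≈ 8.7%, i.e. 8.7 m.u.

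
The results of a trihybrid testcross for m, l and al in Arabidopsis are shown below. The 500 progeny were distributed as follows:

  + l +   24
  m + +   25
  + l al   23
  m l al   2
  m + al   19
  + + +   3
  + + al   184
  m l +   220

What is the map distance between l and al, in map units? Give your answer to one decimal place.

The two most frequent reciprocal classes, m l + and + + al, are the parental types, so the F1 was m l + / + + al.
The two rarest classes, m l al and + + +, are the double crossovers. Comparing them with the parentals, only the al allele has switched, so al is the middle locus and the order is m – al – l.
Crossovers in the al–l interval produce the single-crossover classes m + + and + l al (25 + 23 = 48) plus the double crossovers (5).
RF(al–l) = (48 + 5) / 500 = 53/500 = 0.1060 → 10.6 map units.

10.6 map units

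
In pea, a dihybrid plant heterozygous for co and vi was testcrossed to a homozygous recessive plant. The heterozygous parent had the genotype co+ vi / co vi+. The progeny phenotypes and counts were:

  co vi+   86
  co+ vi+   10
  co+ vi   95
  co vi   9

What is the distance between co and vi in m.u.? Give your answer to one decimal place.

9.5 m.u.

The recombinant classes are co+ vi+ and co vi: 10 + 9 = 19.
Recombination frequency = 19/200 = 0.0950 ≈ 9.5%, i.e. 9.5 m.u.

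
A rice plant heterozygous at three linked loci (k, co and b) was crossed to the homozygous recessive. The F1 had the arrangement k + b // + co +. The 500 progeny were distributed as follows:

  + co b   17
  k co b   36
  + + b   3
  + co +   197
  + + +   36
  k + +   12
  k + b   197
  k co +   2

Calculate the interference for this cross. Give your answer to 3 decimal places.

0.045

The two rarest classes, + + b and k co +, are the double crossovers. Comparing them with the parentals, only the k allele has switched, so k is the middle locus and the order is co – k – b.
co–k: (72 + 5)/500 = 0.1540; k–b: (29 + 5)/500 = 0.0680.
Expected DCO frequency = 0.1540 × 0.0680 ≈ 0.01047; observed = 5/500 ≈ 0.01000.
Coefficient of coincidence = 0.01000/0.01047 ≈ 0.955; interference = 1 − 0.955 = 0.045.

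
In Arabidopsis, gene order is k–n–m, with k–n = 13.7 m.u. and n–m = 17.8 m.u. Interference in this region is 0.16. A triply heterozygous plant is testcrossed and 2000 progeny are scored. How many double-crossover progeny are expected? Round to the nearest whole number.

Map distances give recombination frequencies of 0.137 and 0.178 for the two intervals.
With interference 0.16 (so coincidence = 0.84), expected double-crossover frequency = 0.137 × 0.178 × 0.84 = 0.02048.
Expected number = 0.02048 × 2000 = 40.97 ≈ 41.

41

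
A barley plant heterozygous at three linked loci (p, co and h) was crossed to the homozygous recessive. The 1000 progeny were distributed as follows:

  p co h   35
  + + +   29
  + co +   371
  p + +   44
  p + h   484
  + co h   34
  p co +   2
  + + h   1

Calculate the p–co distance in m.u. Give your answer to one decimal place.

6.7 m.u.

The two most frequent reciprocal classes, + co + and p + h, are the parental types, so the F1 was + co + / p + h.
The two rarest classes, p co + and + + h, are the double crossovers. Comparing them with the parentals, only the p allele has switched, so p is the middle locus and the order is h – p – co.
Crossovers in the p–co interval produce the single-crossover classes + + + and p co h (29 + 35 = 64) plus the double crossovers (3).
RF(p–co) = (64 + 3) / 1000 = 67/1000 = 0.0670 → 6.7 m.u.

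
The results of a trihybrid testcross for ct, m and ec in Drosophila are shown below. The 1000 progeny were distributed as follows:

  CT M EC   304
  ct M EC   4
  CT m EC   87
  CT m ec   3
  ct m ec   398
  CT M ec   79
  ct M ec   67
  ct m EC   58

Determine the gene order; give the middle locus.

The two most frequent reciprocal classes, ct m ec and CT M EC, are the parental types, so the F1 was ct m ec / CT M EC.
The two rarest classes, CT m ec and ct M EC, are the double crossovers. Comparing them with the parentals, only the ct allele has switched, so ct is the middle locus and the order is ec – ct – m.

ct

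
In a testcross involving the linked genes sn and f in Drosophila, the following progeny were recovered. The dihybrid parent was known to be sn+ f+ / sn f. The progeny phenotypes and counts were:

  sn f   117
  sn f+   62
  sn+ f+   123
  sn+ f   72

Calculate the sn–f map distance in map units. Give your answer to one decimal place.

35.8 map units

The recombinant classes are sn+ f and sn f+: 72 + 62 = 134.
Recombination frequency = 134/374 = 0.3583 ≈ 35.8%, i.e. 35.8 map units.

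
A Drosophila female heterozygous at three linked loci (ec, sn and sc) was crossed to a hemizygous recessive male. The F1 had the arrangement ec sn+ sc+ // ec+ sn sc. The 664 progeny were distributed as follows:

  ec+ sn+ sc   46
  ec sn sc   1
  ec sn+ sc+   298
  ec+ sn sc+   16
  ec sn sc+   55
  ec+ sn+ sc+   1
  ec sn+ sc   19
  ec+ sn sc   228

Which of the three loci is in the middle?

ec

The two rarest classes, ec+ sn+ sc+ and ec sn sc, are the double crossovers. Comparing them with the parentals, only the ec allele has switched, so ec is the middle locus and the order is sn – ec – sc.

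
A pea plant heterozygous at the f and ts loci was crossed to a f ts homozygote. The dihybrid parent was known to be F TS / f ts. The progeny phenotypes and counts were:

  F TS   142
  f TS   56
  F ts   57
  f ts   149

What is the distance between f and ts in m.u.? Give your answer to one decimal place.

The recombinant classes are F ts and f TS: 57 + 56 = 113.
Recombination frequency = 113/404 = 0.2797 ≈ 28.0%, i.e. 28.0 m.u.

28.0 m.u.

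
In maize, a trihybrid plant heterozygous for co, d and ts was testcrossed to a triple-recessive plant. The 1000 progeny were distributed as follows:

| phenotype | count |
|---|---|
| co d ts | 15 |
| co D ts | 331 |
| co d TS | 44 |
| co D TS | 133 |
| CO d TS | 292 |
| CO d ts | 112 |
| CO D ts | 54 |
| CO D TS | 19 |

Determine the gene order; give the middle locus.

The two most frequent reciprocal classes, co D ts and CO d TS, are the parental types, so the F1 was co D ts / CO d TS.
The two rarest classes, co d ts and CO D TS, are the double crossovers. Comparing them with the parentals, only the d allele has switched, so d is the middle locus and the order is co – d – ts.

d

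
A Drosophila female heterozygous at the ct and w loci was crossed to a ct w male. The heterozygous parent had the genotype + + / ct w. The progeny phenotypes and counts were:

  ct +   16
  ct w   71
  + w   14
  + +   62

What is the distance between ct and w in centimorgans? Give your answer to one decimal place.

The recombinant classes are + w and ct +: 14 + 16 = 30.
Recombination frequency = 30/163 = 0.1840 ≈ 18.4%, i.e. 18.4 centimorgans.

18.4 centimorgans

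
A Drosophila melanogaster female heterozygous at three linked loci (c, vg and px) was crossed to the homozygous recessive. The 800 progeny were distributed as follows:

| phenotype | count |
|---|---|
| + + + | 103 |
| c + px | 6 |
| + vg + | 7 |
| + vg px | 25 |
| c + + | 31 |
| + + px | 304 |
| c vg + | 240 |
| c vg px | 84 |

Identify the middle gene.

The two most frequent reciprocal classes, c vg + and + + px, are the parental types, so the F1 was c vg + / + + px.
The two rarest classes, + vg + and c + px, are the double crossovers. Comparing them with the parentals, only the c allele has switched, so c is the middle locus and the order is vg – c – px.

c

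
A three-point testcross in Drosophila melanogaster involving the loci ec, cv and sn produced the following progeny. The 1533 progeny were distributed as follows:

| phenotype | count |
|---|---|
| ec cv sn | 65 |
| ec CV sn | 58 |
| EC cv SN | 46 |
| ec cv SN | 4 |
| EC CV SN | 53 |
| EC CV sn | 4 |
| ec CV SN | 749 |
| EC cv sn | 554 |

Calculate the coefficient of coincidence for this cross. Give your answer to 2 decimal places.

The two most frequent reciprocal classes, ec CV SN and EC cv sn, are the parental types, so the F1 was ec CV SN / EC cv sn.
The two rarest classes, ec cv SN and EC CV sn, are the double crossovers. Comparing them with the parentals, only the cv allele has switched, so cv is the middle locus and the order is ec – cv – sn.
ec–cv: (118 + 8)/1533 = 0.0822; cv–sn: (104 + 8)/1533 = 0.0731.
Expected DCO frequency = 0.0822 × 0.0731 ≈ 0.00601; observed = 8/1533 ≈ 0.00522.
Coefficient of coincidence = 0.00522/0.00601 ≈ 0.87.

0.87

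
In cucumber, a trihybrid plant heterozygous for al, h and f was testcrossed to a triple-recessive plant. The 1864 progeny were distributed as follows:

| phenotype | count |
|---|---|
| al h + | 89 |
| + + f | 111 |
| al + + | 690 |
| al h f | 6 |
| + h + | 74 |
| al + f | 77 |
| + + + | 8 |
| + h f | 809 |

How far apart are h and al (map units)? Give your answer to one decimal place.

The two most frequent reciprocal classes, + h f and al + +, are the parental types, so the F1 was + h f / al + +.
The two rarest classes, al h f and + + +, are the double crossovers. Comparing them with the parentals, only the al allele has switched, so al is the middle locus and the order is f – al – h.
Crossovers in the al–h interval produce the single-crossover classes + + f and al h + (111 + 89 = 200) plus the double crossovers (14).
RF(al–h) = (200 + 14) / 1864 = 214/1864 = 0.1148 → 11.5 map units.

11.5 map units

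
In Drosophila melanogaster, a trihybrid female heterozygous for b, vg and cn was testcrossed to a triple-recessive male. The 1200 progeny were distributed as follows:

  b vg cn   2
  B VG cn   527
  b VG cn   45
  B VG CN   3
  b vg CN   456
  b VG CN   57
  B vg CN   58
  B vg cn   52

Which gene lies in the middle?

cn

The two most frequent reciprocal classes, b vg CN and B VG cn, are the parental types, so the F1 was b vg CN / B VG cn.
The two rarest classes, b vg cn and B VG CN, are the double crossovers. Comparing them with the parentals, only the cn allele has switched, so cn is the middle locus and the order is b – cn – vg.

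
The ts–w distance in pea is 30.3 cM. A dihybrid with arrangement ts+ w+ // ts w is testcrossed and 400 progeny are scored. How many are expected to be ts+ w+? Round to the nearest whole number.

A map distance of 30.3 cM corresponds to a recombination frequency of 0.303.
The F1 is ts+ w+ / ts w, so ts+ w+ is a parental gamete class with expected frequency (1 − r)/2 = 0.697/2 = 0.3485.
Expected number = 0.3485 × 400 = 139.40 ≈ 139.

139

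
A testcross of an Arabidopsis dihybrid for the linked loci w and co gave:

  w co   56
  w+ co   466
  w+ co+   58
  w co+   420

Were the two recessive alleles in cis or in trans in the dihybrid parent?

The two most frequent classes are w+ co (466) and w co+ (420); these are the parental (non-recombinant) types.
So the F1 carried w+ co on one chromosome and w co+ on the other — the recessive alleles are on opposite chromosomes (trans / repulsion).

trans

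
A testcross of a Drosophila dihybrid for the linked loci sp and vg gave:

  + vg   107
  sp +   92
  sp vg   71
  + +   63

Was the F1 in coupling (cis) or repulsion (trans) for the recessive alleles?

trans

The two most frequent classes are + vg (107) and sp + (92); these are the parental (non-recombinant) types.
So the F1 carried + vg on one chromosome and sp + on the other — the recessive alleles are on opposite chromosomes (trans / repulsion).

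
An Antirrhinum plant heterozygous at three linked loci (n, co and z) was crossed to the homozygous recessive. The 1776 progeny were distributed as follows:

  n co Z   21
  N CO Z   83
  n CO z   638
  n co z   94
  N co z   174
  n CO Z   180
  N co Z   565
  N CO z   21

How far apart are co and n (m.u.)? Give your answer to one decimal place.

The two most frequent reciprocal classes, N co Z and n CO z, are the parental types, so the F1 was N co Z / n CO z.
The two rarest classes, n co Z and N CO z, are the double crossovers. Comparing them with the parentals, only the n allele has switched, so n is the middle locus and the order is z – n – co.
Crossovers in the n–co interval produce the single-crossover classes N CO Z and n co z (83 + 94 = 177) plus the double crossovers (42).
RF(n–co) = (177 + 42) / 1776 = 219/1776 = 0.1233 → 12.3 m.u.

12.3 m.u.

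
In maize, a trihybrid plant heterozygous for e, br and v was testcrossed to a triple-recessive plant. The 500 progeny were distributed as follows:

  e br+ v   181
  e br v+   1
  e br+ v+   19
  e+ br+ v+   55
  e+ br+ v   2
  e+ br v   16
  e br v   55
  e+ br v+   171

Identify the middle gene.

e

The two most frequent reciprocal classes, e+ br v+ and e br+ v, are the parental types, so the F1 was e+ br v+ / e br+ v.
The two rarest classes, e br v+ and e+ br+ v, are the double crossovers. Comparing them with the parentals, only the e allele has switched, so e is the middle locus and the order is v – e – br.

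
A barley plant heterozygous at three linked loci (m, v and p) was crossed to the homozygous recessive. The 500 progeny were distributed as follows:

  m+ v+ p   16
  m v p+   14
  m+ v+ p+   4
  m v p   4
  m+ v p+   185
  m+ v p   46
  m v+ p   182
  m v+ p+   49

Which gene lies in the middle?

v

The two most frequent reciprocal classes, m+ v p+ and m v+ p, are the parental types, so the F1 was m+ v p+ / m v+ p.
The two rarest classes, m+ v+ p+ and m v p, are the double crossovers. Comparing them with the parentals, only the v allele has switched, so v is the middle locus and the order is p – v – m.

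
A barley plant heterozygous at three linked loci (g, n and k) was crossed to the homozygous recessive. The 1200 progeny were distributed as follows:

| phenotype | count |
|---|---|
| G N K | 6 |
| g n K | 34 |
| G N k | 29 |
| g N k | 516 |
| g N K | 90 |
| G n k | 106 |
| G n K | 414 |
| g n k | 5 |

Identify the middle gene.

n

The two most frequent reciprocal classes, G n K and g N k, are the parental types, so the F1 was G n K / g N k.
The two rarest classes, G N K and g n k, are the double crossovers. Comparing them with the parentals, only the n allele has switched, so n is the middle locus and the order is k – n – g.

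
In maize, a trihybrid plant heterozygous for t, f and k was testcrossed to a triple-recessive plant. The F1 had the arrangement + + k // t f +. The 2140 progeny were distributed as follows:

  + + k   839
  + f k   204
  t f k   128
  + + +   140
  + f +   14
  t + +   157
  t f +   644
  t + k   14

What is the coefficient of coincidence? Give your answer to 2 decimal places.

The two rarest classes, t + k and + f +, are the double crossovers. Comparing them with the parentals, only the t allele has switched, so t is the middle locus and the order is f – t – k.
f–t: (361 + 28)/2140 = 0.1818; t–k: (268 + 28)/2140 = 0.1383.
Expected DCO frequency = 0.1818 × 0.1383 ≈ 0.02514; observed = 28/2140 ≈ 0.01308.
Coefficient of coincidence = 0.01308/0.02514 ≈ 0.52.

0.52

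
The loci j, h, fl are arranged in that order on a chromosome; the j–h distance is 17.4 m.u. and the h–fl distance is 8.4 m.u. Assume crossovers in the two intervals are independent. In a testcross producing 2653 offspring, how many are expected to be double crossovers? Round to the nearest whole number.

Map distances give recombination frequencies of 0.174 and 0.084 for the two intervals.
With no interference, expected double-crossover frequency = 0.174 × 0.084 = 0.01462.
Expected number = 0.01462 × 2653 = 38.78 ≈ 39.

39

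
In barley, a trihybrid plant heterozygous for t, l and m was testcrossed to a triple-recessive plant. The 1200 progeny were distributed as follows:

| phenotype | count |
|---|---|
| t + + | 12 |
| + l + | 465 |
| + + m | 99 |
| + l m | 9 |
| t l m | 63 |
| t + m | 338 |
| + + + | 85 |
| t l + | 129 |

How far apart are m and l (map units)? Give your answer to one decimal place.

14.1 map units

The two most frequent reciprocal classes, t + m and + l +, are the parental types, so the F1 was t + m / + l +.
The two rarest classes, t + + and + l m, are the double crossovers. Comparing them with the parentals, only the m allele has switched, so m is the middle locus and the order is t – m – l.
Crossovers in the m–l interval produce the single-crossover classes t l m and + + + (63 + 85 = 148) plus the double crossovers (21).
RF(m–l) = (148 + 21) / 1200 = 169/1200 = 0.1408 → 14.1 map units.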